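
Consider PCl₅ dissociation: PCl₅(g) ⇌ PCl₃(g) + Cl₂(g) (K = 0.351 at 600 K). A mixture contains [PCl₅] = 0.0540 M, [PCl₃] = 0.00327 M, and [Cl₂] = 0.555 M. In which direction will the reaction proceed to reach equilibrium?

Q = [PCl₃]·[Cl₂] / [PCl₅] = (0.00327)·(0.555) / (0.0540) = 0.0336
Q = 0.0336 < K = 0.351, so the forward reaction proceeds.

toward products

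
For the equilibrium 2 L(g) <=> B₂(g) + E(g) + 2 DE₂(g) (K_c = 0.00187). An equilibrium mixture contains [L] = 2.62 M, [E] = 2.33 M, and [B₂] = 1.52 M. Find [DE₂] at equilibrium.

[DE₂] = 0.0602 M

At equilibrium, K_c = [B₂]·[E]·[DE₂]² / [L]² = 0.00187.
(1.52)·(2.33)·([DE₂])² / (2.62)² = 0.00187
[DE₂]² = 0.00362 ⇒ [DE₂] = 0.0602 M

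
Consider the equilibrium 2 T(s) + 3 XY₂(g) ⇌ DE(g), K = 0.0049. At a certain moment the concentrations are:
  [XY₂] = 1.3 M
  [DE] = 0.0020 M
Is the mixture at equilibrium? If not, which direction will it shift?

no; Q < K, reaction proceeds forward

(T is a pure solid — omitted from Q.)
Q = [DE] / [XY₂]³ = (0.0020) / (1.3)³ = 9.1×10⁻⁴
Q = 9.1×10⁻⁴ < K = 0.0049: net forward reaction.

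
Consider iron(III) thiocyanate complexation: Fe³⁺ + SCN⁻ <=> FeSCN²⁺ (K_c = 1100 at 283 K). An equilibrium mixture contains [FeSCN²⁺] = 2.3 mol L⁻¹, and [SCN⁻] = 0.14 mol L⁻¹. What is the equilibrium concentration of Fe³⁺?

[Fe³⁺] = 0.015 mol L⁻¹

At equilibrium, K_c = [FeSCN²⁺] / ([Fe³⁺]·[SCN⁻]) = 1100.
(2.3) / (([Fe³⁺])·(0.14)) = 1100
[Fe³⁺] = 0.0149 = 0.015 mol L⁻¹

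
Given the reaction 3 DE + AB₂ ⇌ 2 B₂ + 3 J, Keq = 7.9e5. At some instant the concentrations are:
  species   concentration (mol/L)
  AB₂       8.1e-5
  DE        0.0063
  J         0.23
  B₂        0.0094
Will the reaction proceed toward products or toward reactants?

toward products

Q = [B₂]²·[J]³ / ([DE]³·[AB₂]) = (0.0094)²·(0.23)³ / ((0.0063)³·(8.1e-5)) = 53000
Q = 53000 < Keq = 7.9e5, so the forward reaction proceeds.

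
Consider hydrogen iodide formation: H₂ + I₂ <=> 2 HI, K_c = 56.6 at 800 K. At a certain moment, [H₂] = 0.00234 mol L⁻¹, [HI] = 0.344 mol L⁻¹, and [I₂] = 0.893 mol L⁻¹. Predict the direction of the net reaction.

at equilibrium

Q_c = [HI]² / ([H₂]·[I₂]) = (0.344)² / ((0.00234)·(0.893)) = 56.6
Q_c = 56.6 = K_c, so the system is already at equilibrium.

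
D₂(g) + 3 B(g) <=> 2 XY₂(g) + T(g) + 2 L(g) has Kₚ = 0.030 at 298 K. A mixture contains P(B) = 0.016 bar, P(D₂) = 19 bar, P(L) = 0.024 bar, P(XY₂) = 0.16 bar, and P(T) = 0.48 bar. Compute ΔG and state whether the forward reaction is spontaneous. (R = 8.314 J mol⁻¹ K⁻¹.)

ΔG = 2.75 kJ/mol; the forward reaction is non-spontaneous

Qₚ = P(XY₂)²·P(T)·P(L)² / (P(D₂)·P(B)³) = (0.16)²·(0.48)·(0.024)² / ((19)·(0.016)³) = 0.0909
ΔG = RT ln(Qₚ/Kₚ) = (8.314 J mol⁻¹ K⁻¹)(298 K) × ln(0.0909/0.030)
   = (2.478 kJ/mol)(1.109) = 2.75 kJ/mol
ΔG > 0, so the forward reaction is non-spontaneous (proceeds in reverse).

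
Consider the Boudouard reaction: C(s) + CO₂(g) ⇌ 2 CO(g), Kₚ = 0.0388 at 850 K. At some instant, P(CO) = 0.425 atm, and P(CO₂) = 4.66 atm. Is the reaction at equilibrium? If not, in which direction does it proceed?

at equilibrium

(C is a pure solid — omitted from Qₚ.)
Qₚ = P(CO)² / P(CO₂) = (0.425)² / (4.66) = 0.0388
Qₚ = 0.0388 = Kₚ, so the system is already at equilibrium.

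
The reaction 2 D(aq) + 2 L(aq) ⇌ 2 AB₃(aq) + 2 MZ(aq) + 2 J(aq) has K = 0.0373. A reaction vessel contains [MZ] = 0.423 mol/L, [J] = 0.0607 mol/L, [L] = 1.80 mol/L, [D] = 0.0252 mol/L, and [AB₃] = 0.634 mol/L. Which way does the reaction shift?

toward reactants

Q = [AB₃]²·[MZ]²·[J]² / ([D]²·[L]²) = (0.634)²·(0.423)²·(0.0607)² / ((0.0252)²·(1.80)²) = 0.129
Q = 0.129 > K = 0.0373, so the reverse reaction proceeds.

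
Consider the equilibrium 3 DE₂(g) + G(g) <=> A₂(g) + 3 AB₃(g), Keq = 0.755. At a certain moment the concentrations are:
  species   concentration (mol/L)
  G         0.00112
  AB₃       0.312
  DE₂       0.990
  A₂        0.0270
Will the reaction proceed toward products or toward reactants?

no net change (already at equilibrium)

Q = [A₂]·[AB₃]³ / ([DE₂]³·[G]) = (0.0270)·(0.312)³ / ((0.990)³·(0.00112)) = 0.755
Q = 0.755 = Keq, so the system is already at equilibrium.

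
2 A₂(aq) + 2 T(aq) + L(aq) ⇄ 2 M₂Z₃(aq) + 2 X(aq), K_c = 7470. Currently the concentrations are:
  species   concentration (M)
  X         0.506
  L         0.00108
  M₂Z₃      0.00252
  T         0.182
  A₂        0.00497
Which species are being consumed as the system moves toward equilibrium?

A₂, T, L (reactants)

Q_c = [M₂Z₃]²·[X]² / ([A₂]²·[T]²·[L]) = (0.00252)²·(0.506)² / ((0.00497)²·(0.182)²·(0.00108)) = 1840
Q_c = 1840 < K_c = 7470: net forward reaction.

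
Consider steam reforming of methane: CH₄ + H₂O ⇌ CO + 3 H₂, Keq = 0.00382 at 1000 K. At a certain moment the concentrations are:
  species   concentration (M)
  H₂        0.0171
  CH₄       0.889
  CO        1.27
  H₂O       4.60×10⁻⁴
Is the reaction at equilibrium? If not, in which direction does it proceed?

Q = [CO]·[H₂]³ / ([CH₄]·[H₂O]) = (1.27)·(0.0171)³ / ((0.889)·(4.60×10⁻⁴)) = 0.0155
Q = 0.0155 > Keq = 0.00382, so the reverse reaction proceeds.

reverse (toward reactants)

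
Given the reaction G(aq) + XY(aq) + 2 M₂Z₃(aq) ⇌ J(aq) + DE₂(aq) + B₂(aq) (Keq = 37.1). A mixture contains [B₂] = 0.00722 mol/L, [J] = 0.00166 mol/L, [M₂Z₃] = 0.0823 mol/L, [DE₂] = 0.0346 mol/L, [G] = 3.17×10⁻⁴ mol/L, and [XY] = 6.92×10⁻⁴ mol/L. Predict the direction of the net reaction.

in the reverse direction

Q = [J]·[DE₂]·[B₂] / ([G]·[XY]·[M₂Z₃]²) = (0.00166)·(0.0346)·(0.00722) / ((3.17×10⁻⁴)·(6.92×10⁻⁴)·(0.0823)²) = 279
Q = 279 > Keq = 37.1, so the reverse reaction proceeds.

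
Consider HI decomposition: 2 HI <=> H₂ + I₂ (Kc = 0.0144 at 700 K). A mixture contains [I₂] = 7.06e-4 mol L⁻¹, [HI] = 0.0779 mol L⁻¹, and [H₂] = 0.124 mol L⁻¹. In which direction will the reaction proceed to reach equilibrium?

Qc = [H₂]·[I₂] / [HI]² = (0.124)·(7.06e-4) / (0.0779)² = 0.0144
Qc = 0.0144 = Kc, so the system is already at equilibrium.

neither direction; the system is at equilibrium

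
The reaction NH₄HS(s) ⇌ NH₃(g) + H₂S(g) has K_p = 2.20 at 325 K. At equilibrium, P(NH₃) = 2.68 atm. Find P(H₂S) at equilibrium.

P(H₂S) = 0.821 atm

(NH₄HS is a pure solid — omitted from K_p.)
At equilibrium, K_p = P(NH₃)·P(H₂S) = 2.20.
(2.68)·(P(H₂S)) = 2.20
P(H₂S) = 0.821 atm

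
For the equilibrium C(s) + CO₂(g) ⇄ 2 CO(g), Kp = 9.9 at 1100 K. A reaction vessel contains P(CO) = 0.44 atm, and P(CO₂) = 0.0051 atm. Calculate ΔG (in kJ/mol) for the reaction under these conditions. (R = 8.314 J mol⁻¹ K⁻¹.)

ΔG = 12.3 kJ/mol

(C is a pure solid — omitted from Qp.)
Qp = P(CO)² / P(CO₂) = (0.44)² / (0.0051) = 38.0
ΔG = RT ln(Qp/Kp) = (8.314 J mol⁻¹ K⁻¹)(1100 K) × ln(38.0/9.9)
   = (9.145 kJ/mol)(1.345) = 12.3 kJ/mol
ΔG > 0, so the forward reaction is non-spontaneous (proceeds in reverse).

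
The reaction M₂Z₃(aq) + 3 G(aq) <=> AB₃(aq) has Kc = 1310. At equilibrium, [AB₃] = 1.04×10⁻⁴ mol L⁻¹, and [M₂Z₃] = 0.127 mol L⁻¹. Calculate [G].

[G] = 0.00855 mol L⁻¹

At equilibrium, Kc = [AB₃] / ([M₂Z₃]·[G]³) = 1310.
(1.04×10⁻⁴) / ((0.127)·([G])³) = 1310
[G]³ = 6.25×10⁻⁷ ⇒ [G] = 0.00855 mol L⁻¹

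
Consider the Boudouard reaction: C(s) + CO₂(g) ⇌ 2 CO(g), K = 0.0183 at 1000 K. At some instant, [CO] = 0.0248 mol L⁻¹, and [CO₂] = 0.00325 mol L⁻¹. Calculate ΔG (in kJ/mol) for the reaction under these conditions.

ΔG = 19.4 kJ/mol

(C is a pure solid — omitted from Q.)
Q = [CO]² / [CO₂] = (0.0248)² / (0.00325) = 0.189
ΔG = RT ln(Q/K) = (8.314 J mol⁻¹ K⁻¹)(1000 K) × ln(0.189/0.0183)
   = (8.314 kJ/mol)(2.335) = 19.4 kJ/mol
ΔG > 0, so the forward reaction is non-spontaneous (proceeds in reverse).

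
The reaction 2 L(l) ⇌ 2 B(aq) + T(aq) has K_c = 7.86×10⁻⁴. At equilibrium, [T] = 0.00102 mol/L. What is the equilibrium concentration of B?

(L is a pure liquid — omitted from K_c.)
At equilibrium, K_c = [B]²·[T] = 7.86×10⁻⁴.
([B])²·(0.00102) = 7.86×10⁻⁴
[B]² = 0.771 ⇒ [B] = 0.878 mol/L

[B] = 0.878 mol/L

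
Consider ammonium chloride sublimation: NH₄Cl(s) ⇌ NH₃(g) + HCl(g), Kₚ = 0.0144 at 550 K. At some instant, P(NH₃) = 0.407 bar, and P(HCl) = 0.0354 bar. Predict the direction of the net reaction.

at equilibrium

(NH₄Cl is a pure solid — omitted from Qₚ.)
Qₚ = P(NH₃)·P(HCl) = (0.407)·(0.0354) = 0.0144
Qₚ = 0.0144 = Kₚ, so the system is already at equilibrium.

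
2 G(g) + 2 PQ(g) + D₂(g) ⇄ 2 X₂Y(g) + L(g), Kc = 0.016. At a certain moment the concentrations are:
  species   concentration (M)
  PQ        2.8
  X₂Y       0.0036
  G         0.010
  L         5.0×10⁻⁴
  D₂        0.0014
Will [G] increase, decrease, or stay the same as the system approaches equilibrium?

decrease

Qc = [X₂Y]²·[L] / ([G]²·[PQ]²·[D₂]) = (0.0036)²·(5.0×10⁻⁴) / ((0.010)²·(2.8)²·(0.0014)) = 0.0059
Qc = 0.0059 < Kc = 0.016: net forward reaction.
G is a reactant, so it decreases.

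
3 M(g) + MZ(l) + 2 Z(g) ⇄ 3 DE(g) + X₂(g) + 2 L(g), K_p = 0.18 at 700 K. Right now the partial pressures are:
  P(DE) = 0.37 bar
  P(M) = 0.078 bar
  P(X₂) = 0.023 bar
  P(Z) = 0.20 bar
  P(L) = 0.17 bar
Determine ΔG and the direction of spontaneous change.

ΔG = 13.3 kJ/mol; the forward reaction is non-spontaneous

(MZ is a pure liquid — omitted from Q_p.)
Q_p = P(DE)³·P(X₂)·P(L)² / (P(M)³·P(Z)²) = (0.37)³·(0.023)·(0.17)² / ((0.078)³·(0.20)²) = 1.77
ΔG = RT ln(Q_p/K_p) = (8.314 J mol⁻¹ K⁻¹)(700 K) × ln(1.77/0.18)
   = (5.820 kJ/mol)(2.286) = 13.3 kJ/mol
ΔG > 0, so the forward reaction is non-spontaneous (proceeds in reverse).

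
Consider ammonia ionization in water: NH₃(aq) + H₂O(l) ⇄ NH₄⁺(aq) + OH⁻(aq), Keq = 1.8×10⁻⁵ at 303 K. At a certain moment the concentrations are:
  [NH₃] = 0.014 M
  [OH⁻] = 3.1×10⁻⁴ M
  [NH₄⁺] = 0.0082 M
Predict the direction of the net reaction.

to the left

(H₂O is a pure liquid — omitted from Q.)
Q = [NH₄⁺]·[OH⁻] / [NH₃] = (0.0082)·(3.1×10⁻⁴) / (0.014) = 1.8×10⁻⁴
Q = 1.8×10⁻⁴ > Keq = 1.8×10⁻⁵, so the reverse reaction proceeds.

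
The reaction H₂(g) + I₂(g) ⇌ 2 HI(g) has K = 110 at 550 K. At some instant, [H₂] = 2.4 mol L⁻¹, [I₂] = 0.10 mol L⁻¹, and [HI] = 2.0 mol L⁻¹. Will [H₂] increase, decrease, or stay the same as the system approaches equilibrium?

Q = [HI]² / ([H₂]·[I₂]) = (2.0)² / ((2.4)·(0.10)) = 17
Q = 17 < K = 110: net forward reaction.
H₂ is a reactant, so it decreases.

decrease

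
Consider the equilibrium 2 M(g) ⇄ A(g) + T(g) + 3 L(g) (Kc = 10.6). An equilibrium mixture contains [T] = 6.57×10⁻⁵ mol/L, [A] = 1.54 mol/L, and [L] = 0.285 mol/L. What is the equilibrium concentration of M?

[M] = 4.70×10⁻⁴ mol/L

At equilibrium, Kc = [A]·[T]·[L]³ / [M]² = 10.6.
(1.54)·(6.57×10⁻⁵)·(0.285)³ / ([M])² = 10.6
[M]² = 2.21×10⁻⁷ ⇒ [M] = 4.70×10⁻⁴ mol/L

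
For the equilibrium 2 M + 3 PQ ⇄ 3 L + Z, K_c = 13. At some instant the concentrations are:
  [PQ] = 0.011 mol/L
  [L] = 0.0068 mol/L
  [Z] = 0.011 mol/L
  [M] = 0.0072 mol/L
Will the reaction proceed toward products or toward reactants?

reverse (toward reactants)

Q_c = [L]³·[Z] / ([M]²·[PQ]³) = (0.0068)³·(0.011) / ((0.0072)²·(0.011)³) = 50
Q_c = 50 > K_c = 13, so the reverse reaction proceeds.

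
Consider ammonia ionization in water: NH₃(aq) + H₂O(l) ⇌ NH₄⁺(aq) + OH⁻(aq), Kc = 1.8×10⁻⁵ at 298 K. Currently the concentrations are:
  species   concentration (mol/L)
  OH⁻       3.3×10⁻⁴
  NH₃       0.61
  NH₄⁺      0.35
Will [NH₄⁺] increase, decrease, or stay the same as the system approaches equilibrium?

(H₂O is a pure liquid — omitted from Qc.)
Qc = [NH₄⁺]·[OH⁻] / [NH₃] = (0.35)·(3.3×10⁻⁴) / (0.61) = 1.9×10⁻⁴
Qc = 1.9×10⁻⁴ > Kc = 1.8×10⁻⁵: net reverse reaction.
NH₄⁺ is a product, so it decreases.

decrease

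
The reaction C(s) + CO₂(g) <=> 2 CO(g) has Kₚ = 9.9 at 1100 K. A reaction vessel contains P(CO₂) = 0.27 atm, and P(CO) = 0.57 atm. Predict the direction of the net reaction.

(C is a pure solid — omitted from Qₚ.)
Qₚ = P(CO)² / P(CO₂) = (0.57)² / (0.27) = 1.2
Qₚ = 1.2 < Kₚ = 9.9, so the forward reaction proceeds.

forward (toward products)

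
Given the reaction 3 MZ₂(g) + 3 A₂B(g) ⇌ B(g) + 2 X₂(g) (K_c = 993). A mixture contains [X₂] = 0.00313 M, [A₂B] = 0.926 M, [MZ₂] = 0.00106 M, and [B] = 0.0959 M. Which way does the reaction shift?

Q_c = [B]·[X₂]² / ([MZ₂]³·[A₂B]³) = (0.0959)·(0.00313)² / ((0.00106)³·(0.926)³) = 993
Q_c = 993 = K_c, so the system is already at equilibrium.

neither direction; the system is at equilibrium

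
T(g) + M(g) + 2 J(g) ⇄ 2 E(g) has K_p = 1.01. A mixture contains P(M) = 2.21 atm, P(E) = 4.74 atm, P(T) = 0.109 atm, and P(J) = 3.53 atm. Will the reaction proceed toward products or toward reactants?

Q_p = P(E)² / (P(T)·P(M)·P(J)²) = (4.74)² / ((0.109)·(2.21)·(3.53)²) = 7.48
Q_p = 7.48 > K_p = 1.01, so the reverse reaction proceeds.

in the reverse direction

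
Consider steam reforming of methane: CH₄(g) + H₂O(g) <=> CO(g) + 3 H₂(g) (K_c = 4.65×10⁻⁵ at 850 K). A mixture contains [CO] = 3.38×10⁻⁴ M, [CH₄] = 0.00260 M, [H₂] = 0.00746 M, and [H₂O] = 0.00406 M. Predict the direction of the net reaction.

toward products

Q_c = [CO]·[H₂]³ / ([CH₄]·[H₂O]) = (3.38×10⁻⁴)·(0.00746)³ / ((0.00260)·(0.00406)) = 1.33×10⁻⁵
Q_c = 1.33×10⁻⁵ < K_c = 4.65×10⁻⁵, so the forward reaction proceeds.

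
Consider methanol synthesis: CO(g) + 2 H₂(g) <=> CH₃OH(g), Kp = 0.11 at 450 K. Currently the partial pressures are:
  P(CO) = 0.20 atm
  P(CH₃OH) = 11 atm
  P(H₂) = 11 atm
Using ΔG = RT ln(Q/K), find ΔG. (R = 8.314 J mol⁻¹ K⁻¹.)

Qp = P(CH₃OH) / (P(CO)·P(H₂)²) = (11) / ((0.20)·(11)²) = 0.455
ΔG = RT ln(Qp/Kp) = (8.314 J mol⁻¹ K⁻¹)(450 K) × ln(0.455/0.11)
   = (3.741 kJ/mol)(1.420) = 5.31 kJ/mol
ΔG > 0, so the forward reaction is non-spontaneous (proceeds in reverse).

ΔG = 5.31 kJ/mol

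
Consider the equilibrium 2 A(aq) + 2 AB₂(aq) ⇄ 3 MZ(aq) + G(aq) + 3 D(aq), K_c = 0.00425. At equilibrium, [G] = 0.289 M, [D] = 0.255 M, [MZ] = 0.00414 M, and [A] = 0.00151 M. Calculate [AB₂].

At equilibrium, K_c = [MZ]³·[G]·[D]³ / ([A]²·[AB₂]²) = 0.00425.
(0.00414)³·(0.289)·(0.255)³ / ((0.00151)²·([AB₂])²) = 0.00425
[AB₂]² = 0.0351 ⇒ [AB₂] = 0.187 M

[AB₂] = 0.187 M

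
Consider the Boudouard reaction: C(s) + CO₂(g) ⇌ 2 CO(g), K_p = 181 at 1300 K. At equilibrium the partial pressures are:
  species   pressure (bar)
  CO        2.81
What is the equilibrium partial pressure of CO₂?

P(CO₂) = 0.0436 bar

(C is a pure solid — omitted from K_p.)
At equilibrium, K_p = P(CO)² / P(CO₂) = 181.
(2.81)² / (P(CO₂)) = 181
P(CO₂) = 0.0436 bar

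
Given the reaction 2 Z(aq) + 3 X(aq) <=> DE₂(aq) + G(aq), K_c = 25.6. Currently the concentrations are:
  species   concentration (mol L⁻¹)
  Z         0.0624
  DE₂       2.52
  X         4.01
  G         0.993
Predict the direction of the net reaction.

Q_c = [DE₂]·[G] / ([Z]²·[X]³) = (2.52)·(0.993) / ((0.0624)²·(4.01)³) = 9.97
Q_c = 9.97 < K_c = 25.6, so the forward reaction proceeds.

forward (toward products)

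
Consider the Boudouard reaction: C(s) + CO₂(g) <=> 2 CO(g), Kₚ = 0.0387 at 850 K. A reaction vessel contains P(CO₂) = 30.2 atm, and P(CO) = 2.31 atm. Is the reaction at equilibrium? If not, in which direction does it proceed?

(C is a pure solid — omitted from Qₚ.)
Qₚ = P(CO)² / P(CO₂) = (2.31)² / (30.2) = 0.177
Qₚ = 0.177 > Kₚ = 0.0387, so the reverse reaction proceeds.

toward reactants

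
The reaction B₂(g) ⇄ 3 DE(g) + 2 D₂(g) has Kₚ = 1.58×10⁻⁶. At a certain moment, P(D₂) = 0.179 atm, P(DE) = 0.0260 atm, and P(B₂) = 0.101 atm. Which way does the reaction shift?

Qₚ = P(DE)³·P(D₂)² / P(B₂) = (0.0260)³·(0.179)² / (0.101) = 5.58×10⁻⁶
Qₚ = 5.58×10⁻⁶ > Kₚ = 1.58×10⁻⁶, so the reverse reaction proceeds.

toward reactants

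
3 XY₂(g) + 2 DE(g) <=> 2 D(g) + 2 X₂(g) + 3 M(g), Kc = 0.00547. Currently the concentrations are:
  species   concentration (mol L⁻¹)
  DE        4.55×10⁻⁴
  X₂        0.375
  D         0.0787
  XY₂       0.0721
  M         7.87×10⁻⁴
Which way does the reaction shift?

Qc = [D]²·[X₂]²·[M]³ / ([XY₂]³·[DE]²) = (0.0787)²·(0.375)²·(7.87×10⁻⁴)³ / ((0.0721)³·(4.55×10⁻⁴)²) = 0.00547
Qc = 0.00547 = Kc, so the system is already at equilibrium.

no net change (already at equilibrium)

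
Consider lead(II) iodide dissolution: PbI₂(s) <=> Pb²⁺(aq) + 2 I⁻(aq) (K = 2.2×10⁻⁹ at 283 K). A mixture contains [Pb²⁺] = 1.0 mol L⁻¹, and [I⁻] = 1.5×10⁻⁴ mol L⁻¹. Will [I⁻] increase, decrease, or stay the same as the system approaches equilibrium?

(PbI₂ is a pure solid — omitted from Q.)
Q = [Pb²⁺]·[I⁻]² = (1.0)·(1.5×10⁻⁴)² = 2.3×10⁻⁸
Q = 2.3×10⁻⁸ > K = 2.2×10⁻⁹: net reverse reaction.
I⁻ is a product, so it decreases.

decrease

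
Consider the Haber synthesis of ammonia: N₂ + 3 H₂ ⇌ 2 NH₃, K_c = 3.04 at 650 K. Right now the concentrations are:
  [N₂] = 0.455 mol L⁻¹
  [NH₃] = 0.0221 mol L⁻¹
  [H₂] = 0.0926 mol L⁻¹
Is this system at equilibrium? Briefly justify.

Q_c = [NH₃]² / ([N₂]·[H₂]³) = (0.0221)² / ((0.455)·(0.0926)³) = 1.35
Q_c = 1.35 < K_c = 3.04: net forward reaction.

no; Q < K, reaction proceeds forward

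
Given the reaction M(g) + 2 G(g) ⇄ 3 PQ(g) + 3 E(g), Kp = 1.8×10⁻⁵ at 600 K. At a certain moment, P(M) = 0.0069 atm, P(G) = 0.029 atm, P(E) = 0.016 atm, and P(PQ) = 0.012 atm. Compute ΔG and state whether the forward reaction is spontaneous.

ΔG = -13.4 kJ/mol; the forward reaction is spontaneous

Qp = P(PQ)³·P(E)³ / (P(M)·P(G)²) = (0.012)³·(0.016)³ / ((0.0069)·(0.029)²) = 1.22×10⁻⁶
ΔG = RT ln(Qp/Kp) = (8.314 J mol⁻¹ K⁻¹)(600 K) × ln(1.22×10⁻⁶/1.8×10⁻⁵)
   = (4.988 kJ/mol)(-2.692) = -13.4 kJ/mol
ΔG < 0, so the forward reaction is spontaneous (proceeds forward).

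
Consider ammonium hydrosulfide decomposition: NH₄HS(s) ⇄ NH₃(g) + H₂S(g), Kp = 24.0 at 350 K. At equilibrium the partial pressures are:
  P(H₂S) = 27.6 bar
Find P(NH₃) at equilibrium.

P(NH₃) = 0.870 bar

(NH₄HS is a pure solid — omitted from Kp.)
At equilibrium, Kp = P(NH₃)·P(H₂S) = 24.0.
(P(NH₃))·(27.6) = 24.0
P(NH₃) = 0.870 bar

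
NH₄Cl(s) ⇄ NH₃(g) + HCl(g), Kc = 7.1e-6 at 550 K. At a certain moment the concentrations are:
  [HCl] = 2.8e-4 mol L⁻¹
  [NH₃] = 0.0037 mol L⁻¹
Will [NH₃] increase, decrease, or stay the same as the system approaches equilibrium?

(NH₄Cl is a pure solid — omitted from Qc.)
Qc = [NH₃]·[HCl] = (0.0037)·(2.8e-4) = 1.0e-6
Qc = 1.0e-6 < Kc = 7.1e-6: net forward reaction.
NH₃ is a product, so it increases.

increase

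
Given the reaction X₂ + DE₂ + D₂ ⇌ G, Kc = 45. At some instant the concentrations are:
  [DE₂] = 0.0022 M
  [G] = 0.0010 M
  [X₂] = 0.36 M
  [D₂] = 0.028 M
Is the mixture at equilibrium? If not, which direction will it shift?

yes, at equilibrium

Qc = [G] / ([X₂]·[DE₂]·[D₂]) = (0.0010) / ((0.36)·(0.0022)·(0.028)) = 45
Qc = 45 = Kc; the system is at equilibrium.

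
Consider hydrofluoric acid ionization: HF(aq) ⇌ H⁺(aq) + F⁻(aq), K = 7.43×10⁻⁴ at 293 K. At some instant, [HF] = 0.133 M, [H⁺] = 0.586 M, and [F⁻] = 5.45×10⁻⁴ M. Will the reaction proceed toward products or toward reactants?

in the reverse direction

Q = [H⁺]·[F⁻] / [HF] = (0.586)·(5.45×10⁻⁴) / (0.133) = 0.00240
Q = 0.00240 > K = 7.43×10⁻⁴, so the reverse reaction proceeds.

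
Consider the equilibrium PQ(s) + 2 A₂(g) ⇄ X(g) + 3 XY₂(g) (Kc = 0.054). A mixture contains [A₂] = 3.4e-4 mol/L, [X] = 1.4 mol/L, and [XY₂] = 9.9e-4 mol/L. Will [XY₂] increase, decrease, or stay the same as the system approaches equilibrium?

(PQ is a pure solid — omitted from Qc.)
Qc = [X]·[XY₂]³ / [A₂]² = (1.4)·(9.9e-4)³ / (3.4e-4)² = 0.012
Qc = 0.012 < Kc = 0.054: net forward reaction.
XY₂ is a product, so it increases.

increase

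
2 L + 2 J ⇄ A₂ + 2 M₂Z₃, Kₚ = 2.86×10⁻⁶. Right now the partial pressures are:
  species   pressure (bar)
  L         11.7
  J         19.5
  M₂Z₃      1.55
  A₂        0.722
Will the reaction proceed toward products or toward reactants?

to the left

Qₚ = P(A₂)·P(M₂Z₃)² / (P(L)²·P(J)²) = (0.722)·(1.55)² / ((11.7)²·(19.5)²) = 3.33×10⁻⁵
Qₚ = 3.33×10⁻⁵ > Kₚ = 2.86×10⁻⁶, so the reverse reaction proceeds.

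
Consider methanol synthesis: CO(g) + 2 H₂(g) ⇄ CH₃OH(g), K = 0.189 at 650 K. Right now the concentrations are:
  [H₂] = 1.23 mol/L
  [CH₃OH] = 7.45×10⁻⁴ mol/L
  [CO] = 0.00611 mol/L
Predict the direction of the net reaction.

Q = [CH₃OH] / ([CO]·[H₂]²) = (7.45×10⁻⁴) / ((0.00611)·(1.23)²) = 0.0806
Q = 0.0806 < K = 0.189, so the forward reaction proceeds.

toward products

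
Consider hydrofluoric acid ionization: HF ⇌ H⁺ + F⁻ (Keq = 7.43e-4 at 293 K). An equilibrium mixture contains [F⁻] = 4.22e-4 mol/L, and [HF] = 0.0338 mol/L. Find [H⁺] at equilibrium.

At equilibrium, Keq = [H⁺]·[F⁻] / [HF] = 7.43e-4.
([H⁺])·(4.22e-4) / (0.0338) = 7.43e-4
[H⁺] = 0.0595 mol/L

[H⁺] = 0.0595 mol/L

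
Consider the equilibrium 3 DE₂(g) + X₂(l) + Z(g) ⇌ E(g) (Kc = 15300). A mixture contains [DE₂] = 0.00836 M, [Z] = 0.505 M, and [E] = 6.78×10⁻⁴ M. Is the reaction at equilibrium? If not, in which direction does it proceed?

forward (toward products)

(X₂ is a pure liquid — omitted from Qc.)
Qc = [E] / ([DE₂]³·[Z]) = (6.78×10⁻⁴) / ((0.00836)³·(0.505)) = 2300
Qc = 2300 < Kc = 15300, so the forward reaction proceeds.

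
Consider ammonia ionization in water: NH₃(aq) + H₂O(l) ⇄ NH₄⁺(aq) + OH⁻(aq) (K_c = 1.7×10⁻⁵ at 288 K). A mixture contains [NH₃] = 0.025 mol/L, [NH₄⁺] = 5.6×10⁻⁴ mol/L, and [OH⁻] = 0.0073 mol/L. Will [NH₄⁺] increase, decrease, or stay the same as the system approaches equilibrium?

decrease

(H₂O is a pure liquid — omitted from Q_c.)
Q_c = [NH₄⁺]·[OH⁻] / [NH₃] = (5.6×10⁻⁴)·(0.0073) / (0.025) = 1.6×10⁻⁴
Q_c = 1.6×10⁻⁴ > K_c = 1.7×10⁻⁵: net reverse reaction.
NH₄⁺ is a product, so it decreases.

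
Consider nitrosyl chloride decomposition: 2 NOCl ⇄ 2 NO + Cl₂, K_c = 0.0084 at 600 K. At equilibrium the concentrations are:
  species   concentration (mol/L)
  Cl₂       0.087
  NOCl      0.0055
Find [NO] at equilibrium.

At equilibrium, K_c = [NO]²·[Cl₂] / [NOCl]² = 0.0084.
([NO])²·(0.087) / (0.0055)² = 0.0084
[NO]² = 2.92e-6 ⇒ [NO] = 0.0017 mol/L

[NO] = 0.0017 mol/L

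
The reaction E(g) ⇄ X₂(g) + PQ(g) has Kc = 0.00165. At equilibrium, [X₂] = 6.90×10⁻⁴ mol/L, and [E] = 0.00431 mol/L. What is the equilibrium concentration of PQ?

[PQ] = 0.0103 mol/L

At equilibrium, Kc = [X₂]·[PQ] / [E] = 0.00165.
(6.90×10⁻⁴)·([PQ]) / (0.00431) = 0.00165
[PQ] = 0.0103 mol/L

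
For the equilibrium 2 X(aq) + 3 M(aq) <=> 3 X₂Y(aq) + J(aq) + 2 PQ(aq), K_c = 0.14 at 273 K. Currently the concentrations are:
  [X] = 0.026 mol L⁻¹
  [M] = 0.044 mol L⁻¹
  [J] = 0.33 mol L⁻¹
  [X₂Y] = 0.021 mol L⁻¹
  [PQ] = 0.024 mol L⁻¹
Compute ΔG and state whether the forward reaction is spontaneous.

Q_c = [X₂Y]³·[J]·[PQ]² / ([X]²·[M]³) = (0.021)³·(0.33)·(0.024)² / ((0.026)²·(0.044)³) = 0.0306
ΔG = RT ln(Q_c/K_c) = (8.314 J mol⁻¹ K⁻¹)(273 K) × ln(0.0306/0.14)
   = (2.270 kJ/mol)(-1.521) = -3.45 kJ/mol
ΔG < 0, so the forward reaction is spontaneous (proceeds forward).

ΔG = -3.45 kJ/mol; the forward reaction is spontaneous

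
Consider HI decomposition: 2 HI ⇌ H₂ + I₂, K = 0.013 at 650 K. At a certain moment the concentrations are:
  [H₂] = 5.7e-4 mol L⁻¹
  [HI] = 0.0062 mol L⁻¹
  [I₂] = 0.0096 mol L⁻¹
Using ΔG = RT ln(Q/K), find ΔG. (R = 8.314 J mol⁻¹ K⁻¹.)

ΔG = 12.9 kJ/mol

Q = [H₂]·[I₂] / [HI]² = (5.7e-4)·(0.0096) / (0.0062)² = 0.142
ΔG = RT ln(Q/K) = (8.314 J mol⁻¹ K⁻¹)(650 K) × ln(0.142/0.013)
   = (5.404 kJ/mol)(2.391) = 12.9 kJ/mol
ΔG > 0, so the forward reaction is non-spontaneous (proceeds in reverse).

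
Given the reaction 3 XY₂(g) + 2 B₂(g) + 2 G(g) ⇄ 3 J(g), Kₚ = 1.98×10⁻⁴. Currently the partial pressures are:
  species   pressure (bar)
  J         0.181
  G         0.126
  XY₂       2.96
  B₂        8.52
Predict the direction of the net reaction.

Qₚ = P(J)³ / (P(XY₂)³·P(B₂)²·P(G)²) = (0.181)³ / ((2.96)³·(8.52)²·(0.126)²) = 1.98×10⁻⁴
Qₚ = 1.98×10⁻⁴ = Kₚ, so the system is already at equilibrium.

neither direction; the system is at equilibrium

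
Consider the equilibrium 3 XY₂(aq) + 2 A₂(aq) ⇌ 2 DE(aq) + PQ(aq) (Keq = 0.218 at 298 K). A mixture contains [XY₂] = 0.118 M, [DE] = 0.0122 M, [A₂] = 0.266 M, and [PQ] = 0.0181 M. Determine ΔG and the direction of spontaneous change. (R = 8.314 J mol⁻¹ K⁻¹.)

ΔG = -5.55 kJ/mol; the forward reaction is spontaneous

Q = [DE]²·[PQ] / ([XY₂]³·[A₂]²) = (0.0122)²·(0.0181) / ((0.118)³·(0.266)²) = 0.0232
ΔG = RT ln(Q/Keq) = (8.314 J mol⁻¹ K⁻¹)(298 K) × ln(0.0232/0.218)
   = (2.478 kJ/mol)(-2.240) = -5.55 kJ/mol
ΔG < 0, so the forward reaction is spontaneous (proceeds forward).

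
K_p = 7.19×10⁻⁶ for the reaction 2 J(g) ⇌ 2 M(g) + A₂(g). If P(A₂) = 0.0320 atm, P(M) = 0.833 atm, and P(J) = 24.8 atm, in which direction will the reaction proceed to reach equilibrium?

in the reverse direction

Q_p = P(M)²·P(A₂) / P(J)² = (0.833)²·(0.0320) / (24.8)² = 3.61×10⁻⁵
Q_p = 3.61×10⁻⁵ > K_p = 7.19×10⁻⁶, so the reverse reaction proceeds.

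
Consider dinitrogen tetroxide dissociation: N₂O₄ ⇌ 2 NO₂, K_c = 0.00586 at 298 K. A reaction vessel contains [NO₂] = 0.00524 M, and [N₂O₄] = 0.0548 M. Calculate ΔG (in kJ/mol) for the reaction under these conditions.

ΔG = -6.09 kJ/mol

Q_c = [NO₂]² / [N₂O₄] = (0.00524)² / (0.0548) = 5.01×10⁻⁴
ΔG = RT ln(Q_c/K_c) = (8.314 J mol⁻¹ K⁻¹)(298 K) × ln(5.01×10⁻⁴/0.00586)
   = (2.478 kJ/mol)(-2.459) = -6.09 kJ/mol
ΔG < 0, so the forward reaction is spontaneous (proceeds forward).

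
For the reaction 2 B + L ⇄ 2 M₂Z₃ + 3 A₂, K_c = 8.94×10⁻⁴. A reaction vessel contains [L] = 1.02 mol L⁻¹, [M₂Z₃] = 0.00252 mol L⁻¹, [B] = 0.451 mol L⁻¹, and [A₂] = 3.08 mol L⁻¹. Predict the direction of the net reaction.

Q_c = [M₂Z₃]²·[A₂]³ / ([B]²·[L]) = (0.00252)²·(3.08)³ / ((0.451)²·(1.02)) = 8.94×10⁻⁴
Q_c = 8.94×10⁻⁴ = K_c, so the system is already at equilibrium.

at equilibrium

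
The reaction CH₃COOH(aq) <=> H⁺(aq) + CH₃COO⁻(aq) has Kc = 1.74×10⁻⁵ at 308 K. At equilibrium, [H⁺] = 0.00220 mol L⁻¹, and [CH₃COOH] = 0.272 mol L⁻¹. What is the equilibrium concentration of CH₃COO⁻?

[CH₃COO⁻] = 0.00215 mol L⁻¹

At equilibrium, Kc = [H⁺]·[CH₃COO⁻] / [CH₃COOH] = 1.74×10⁻⁵.
(0.00220)·([CH₃COO⁻]) / (0.272) = 1.74×10⁻⁵
[CH₃COO⁻] = 0.00215 mol L⁻¹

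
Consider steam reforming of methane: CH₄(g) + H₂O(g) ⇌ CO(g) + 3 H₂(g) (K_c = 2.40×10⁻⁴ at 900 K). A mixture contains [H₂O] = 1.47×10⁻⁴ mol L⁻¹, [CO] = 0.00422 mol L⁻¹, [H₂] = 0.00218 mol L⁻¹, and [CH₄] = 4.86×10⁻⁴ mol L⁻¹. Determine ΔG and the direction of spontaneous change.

Q_c = [CO]·[H₂]³ / ([CH₄]·[H₂O]) = (0.00422)·(0.00218)³ / ((4.86×10⁻⁴)·(1.47×10⁻⁴)) = 6.12×10⁻⁴
ΔG = RT ln(Q_c/K_c) = (8.314 J mol⁻¹ K⁻¹)(900 K) × ln(6.12×10⁻⁴/2.40×10⁻⁴)
   = (7.483 kJ/mol)(0.9361) = 7.00 kJ/mol
ΔG > 0, so the forward reaction is non-spontaneous (proceeds in reverse).

ΔG = 7.00 kJ/mol; the forward reaction is non-spontaneous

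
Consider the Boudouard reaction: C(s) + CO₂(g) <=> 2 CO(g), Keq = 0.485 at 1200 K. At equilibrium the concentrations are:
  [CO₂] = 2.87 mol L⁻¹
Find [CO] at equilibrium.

[CO] = 1.18 mol L⁻¹

(C is a pure solid — omitted from Keq.)
At equilibrium, Keq = [CO]² / [CO₂] = 0.485.
([CO])² / (2.87) = 0.485
[CO]² = 1.39 ⇒ [CO] = 1.18 mol L⁻¹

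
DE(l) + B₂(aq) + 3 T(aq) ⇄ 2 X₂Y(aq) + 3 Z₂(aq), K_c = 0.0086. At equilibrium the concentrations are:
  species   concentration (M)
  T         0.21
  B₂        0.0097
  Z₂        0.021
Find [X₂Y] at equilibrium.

(DE is a pure liquid — omitted from K_c.)
At equilibrium, K_c = [X₂Y]²·[Z₂]³ / ([B₂]·[T]³) = 0.0086.
([X₂Y])²·(0.021)³ / ((0.0097)·(0.21)³) = 0.0086
[X₂Y]² = 0.0834 ⇒ [X₂Y] = 0.29 M

[X₂Y] = 0.29 M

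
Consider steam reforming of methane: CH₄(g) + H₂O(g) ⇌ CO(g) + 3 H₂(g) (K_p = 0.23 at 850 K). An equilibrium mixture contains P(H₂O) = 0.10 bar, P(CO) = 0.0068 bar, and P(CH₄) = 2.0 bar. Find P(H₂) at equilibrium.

P(H₂) = 1.9 bar

At equilibrium, K_p = P(CO)·P(H₂)³ / (P(CH₄)·P(H₂O)) = 0.23.
(0.0068)·(P(H₂))³ / ((2.0)·(0.10)) = 0.23
P(H₂)³ = 6.76 ⇒ P(H₂) = 1.9 bar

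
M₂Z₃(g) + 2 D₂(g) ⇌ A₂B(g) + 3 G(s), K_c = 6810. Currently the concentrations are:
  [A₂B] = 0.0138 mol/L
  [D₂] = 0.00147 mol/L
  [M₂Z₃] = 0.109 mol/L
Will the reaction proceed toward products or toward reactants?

in the reverse direction

(G is a pure solid — omitted from Q_c.)
Q_c = [A₂B] / ([M₂Z₃]·[D₂]²) = (0.0138) / ((0.109)·(0.00147)²) = 58600
Q_c = 58600 > K_c = 6810, so the reverse reaction proceeds.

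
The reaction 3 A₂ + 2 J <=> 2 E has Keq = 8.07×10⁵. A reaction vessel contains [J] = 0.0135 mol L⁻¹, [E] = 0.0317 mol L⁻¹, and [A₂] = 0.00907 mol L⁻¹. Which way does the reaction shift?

to the left

Q = [E]² / ([A₂]³·[J]²) = (0.0317)² / ((0.00907)³·(0.0135)²) = 7.39×10⁶
Q = 7.39×10⁶ > Keq = 8.07×10⁵, so the reverse reaction proceeds.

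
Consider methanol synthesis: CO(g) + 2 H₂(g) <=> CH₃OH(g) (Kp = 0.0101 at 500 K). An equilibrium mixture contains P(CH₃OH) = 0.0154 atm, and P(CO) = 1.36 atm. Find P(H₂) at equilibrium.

P(H₂) = 1.06 atm

At equilibrium, Kp = P(CH₃OH) / (P(CO)·P(H₂)²) = 0.0101.
(0.0154) / ((1.36)·(P(H₂))²) = 0.0101
P(H₂)² = 1.12 ⇒ P(H₂) = 1.06 atm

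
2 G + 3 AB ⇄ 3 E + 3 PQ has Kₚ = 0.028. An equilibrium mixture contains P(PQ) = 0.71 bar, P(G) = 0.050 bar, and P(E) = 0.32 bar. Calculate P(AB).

P(AB) = 5.5 bar

At equilibrium, Kₚ = P(E)³·P(PQ)³ / (P(G)²·P(AB)³) = 0.028.
(0.32)³·(0.71)³ / ((0.050)²·(P(AB))³) = 0.028
P(AB)³ = 168 ⇒ P(AB) = 5.5 bar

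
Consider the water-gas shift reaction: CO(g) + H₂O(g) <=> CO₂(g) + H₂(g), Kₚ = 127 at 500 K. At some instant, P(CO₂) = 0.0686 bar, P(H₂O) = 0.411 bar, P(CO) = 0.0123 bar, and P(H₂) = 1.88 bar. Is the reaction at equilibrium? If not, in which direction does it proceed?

toward products

Qₚ = P(CO₂)·P(H₂) / (P(CO)·P(H₂O)) = (0.0686)·(1.88) / ((0.0123)·(0.411)) = 25.5
Qₚ = 25.5 < Kₚ = 127, so the forward reaction proceeds.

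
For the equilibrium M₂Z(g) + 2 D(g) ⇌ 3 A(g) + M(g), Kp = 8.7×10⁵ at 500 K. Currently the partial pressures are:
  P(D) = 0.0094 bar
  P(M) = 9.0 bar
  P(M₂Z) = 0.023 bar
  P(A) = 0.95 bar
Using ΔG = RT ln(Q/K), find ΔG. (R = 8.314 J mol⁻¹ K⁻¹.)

ΔG = 6.13 kJ/mol

Qp = P(A)³·P(M) / (P(M₂Z)·P(D)²) = (0.95)³·(9.0) / ((0.023)·(0.0094)²) = 3.80×10⁶
ΔG = RT ln(Qp/Kp) = (8.314 J mol⁻¹ K⁻¹)(500 K) × ln(3.80×10⁶/8.7×10⁵)
   = (4.157 kJ/mol)(1.474) = 6.13 kJ/mol
ΔG > 0, so the forward reaction is non-spontaneous (proceeds in reverse).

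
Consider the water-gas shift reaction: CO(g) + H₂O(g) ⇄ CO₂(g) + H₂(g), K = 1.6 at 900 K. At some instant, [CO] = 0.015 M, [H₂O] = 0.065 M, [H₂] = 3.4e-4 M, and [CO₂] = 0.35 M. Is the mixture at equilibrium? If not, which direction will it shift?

Q = [CO₂]·[H₂] / ([CO]·[H₂O]) = (0.35)·(3.4e-4) / ((0.015)·(0.065)) = 0.12
Q = 0.12 < K = 1.6: net forward reaction.

no; Q < K, reaction proceeds forward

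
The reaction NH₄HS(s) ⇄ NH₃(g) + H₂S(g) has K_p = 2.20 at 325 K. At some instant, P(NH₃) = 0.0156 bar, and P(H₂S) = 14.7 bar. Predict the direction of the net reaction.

to the right

(NH₄HS is a pure solid — omitted from Q_p.)
Q_p = P(NH₃)·P(H₂S) = (0.0156)·(14.7) = 0.229
Q_p = 0.229 < K_p = 2.20, so the forward reaction proceeds.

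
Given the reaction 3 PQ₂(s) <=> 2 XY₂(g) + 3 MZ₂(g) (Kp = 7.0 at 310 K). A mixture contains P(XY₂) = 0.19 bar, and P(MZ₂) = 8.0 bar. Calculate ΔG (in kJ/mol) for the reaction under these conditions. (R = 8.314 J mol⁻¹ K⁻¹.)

(PQ₂ is a pure solid — omitted from Qp.)
Qp = P(XY₂)²·P(MZ₂)³ = (0.19)²·(8.0)³ = 18.5
ΔG = RT ln(Qp/Kp) = (8.314 J mol⁻¹ K⁻¹)(310 K) × ln(18.5/7.0)
   = (2.577 kJ/mol)(0.9719) = 2.50 kJ/mol
ΔG > 0, so the forward reaction is non-spontaneous (proceeds in reverse).

ΔG = 2.50 kJ/mol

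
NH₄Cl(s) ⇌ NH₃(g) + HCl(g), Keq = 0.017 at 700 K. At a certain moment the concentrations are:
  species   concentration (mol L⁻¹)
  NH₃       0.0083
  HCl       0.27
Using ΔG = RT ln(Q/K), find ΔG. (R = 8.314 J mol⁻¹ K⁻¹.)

ΔG = -11.8 kJ/mol

(NH₄Cl is a pure solid — omitted from Q.)
Q = [NH₃]·[HCl] = (0.0083)·(0.27) = 0.00224
ΔG = RT ln(Q/Keq) = (8.314 J mol⁻¹ K⁻¹)(700 K) × ln(0.00224/0.017)
   = (5.820 kJ/mol)(-2.027) = -11.8 kJ/mol
ΔG < 0, so the forward reaction is spontaneous (proceeds forward).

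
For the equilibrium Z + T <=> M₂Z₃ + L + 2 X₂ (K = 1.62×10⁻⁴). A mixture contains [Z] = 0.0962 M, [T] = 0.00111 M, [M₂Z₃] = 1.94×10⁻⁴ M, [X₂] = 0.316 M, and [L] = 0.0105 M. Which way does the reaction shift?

toward reactants

Q = [M₂Z₃]·[L]·[X₂]² / ([Z]·[T]) = (1.94×10⁻⁴)·(0.0105)·(0.316)² / ((0.0962)·(0.00111)) = 0.00190
Q = 0.00190 > K = 1.62×10⁻⁴, so the reverse reaction proceeds.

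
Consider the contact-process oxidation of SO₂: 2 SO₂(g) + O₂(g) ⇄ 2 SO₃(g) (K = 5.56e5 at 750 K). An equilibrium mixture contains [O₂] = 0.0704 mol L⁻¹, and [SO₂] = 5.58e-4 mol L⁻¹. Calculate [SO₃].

[SO₃] = 0.110 mol L⁻¹

At equilibrium, K = [SO₃]² / ([SO₂]²·[O₂]) = 5.56e5.
([SO₃])² / ((5.58e-4)²·(0.0704)) = 5.56e5
[SO₃]² = 0.0122 ⇒ [SO₃] = 0.110 mol L⁻¹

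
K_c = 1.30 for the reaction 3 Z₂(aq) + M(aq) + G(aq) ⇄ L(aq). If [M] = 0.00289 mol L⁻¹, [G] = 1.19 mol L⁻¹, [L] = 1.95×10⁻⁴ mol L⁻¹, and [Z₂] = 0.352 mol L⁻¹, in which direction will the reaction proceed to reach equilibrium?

neither direction; the system is at equilibrium

Q_c = [L] / ([Z₂]³·[M]·[G]) = (1.95×10⁻⁴) / ((0.352)³·(0.00289)·(1.19)) = 1.30
Q_c = 1.30 = K_c, so the system is already at equilibrium.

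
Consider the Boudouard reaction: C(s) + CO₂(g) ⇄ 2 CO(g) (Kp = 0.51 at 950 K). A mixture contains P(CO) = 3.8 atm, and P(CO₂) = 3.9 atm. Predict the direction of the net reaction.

toward reactants

(C is a pure solid — omitted from Qp.)
Qp = P(CO)² / P(CO₂) = (3.8)² / (3.9) = 3.7
Qp = 3.7 > Kp = 0.51, so the reverse reaction proceeds.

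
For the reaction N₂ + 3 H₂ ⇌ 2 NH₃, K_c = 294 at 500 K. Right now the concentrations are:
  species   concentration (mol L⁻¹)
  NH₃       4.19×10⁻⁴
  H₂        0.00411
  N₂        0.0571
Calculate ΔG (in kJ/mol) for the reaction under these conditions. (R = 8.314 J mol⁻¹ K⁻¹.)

Q_c = [NH₃]² / ([N₂]·[H₂]³) = (4.19×10⁻⁴)² / ((0.0571)·(0.00411)³) = 44.3
ΔG = RT ln(Q_c/K_c) = (8.314 J mol⁻¹ K⁻¹)(500 K) × ln(44.3/294)
   = (4.157 kJ/mol)(-1.893) = -7.87 kJ/mol
ΔG < 0, so the forward reaction is spontaneous (proceeds forward).

ΔG = -7.87 kJ/mol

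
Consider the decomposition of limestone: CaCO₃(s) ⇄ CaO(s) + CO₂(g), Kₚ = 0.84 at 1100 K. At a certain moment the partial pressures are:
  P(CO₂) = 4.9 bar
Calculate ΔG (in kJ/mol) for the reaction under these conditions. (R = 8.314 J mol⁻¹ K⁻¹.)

ΔG = 16.1 kJ/mol

(CaCO₃, CaO are pure solids — omitted from Qₚ.)
Qₚ = P(CO₂) = 4.90
ΔG = RT ln(Qₚ/Kₚ) = (8.314 J mol⁻¹ K⁻¹)(1100 K) × ln(4.90/0.84)
   = (9.145 kJ/mol)(1.764) = 16.1 kJ/mol
ΔG > 0, so the forward reaction is non-spontaneous (proceeds in reverse).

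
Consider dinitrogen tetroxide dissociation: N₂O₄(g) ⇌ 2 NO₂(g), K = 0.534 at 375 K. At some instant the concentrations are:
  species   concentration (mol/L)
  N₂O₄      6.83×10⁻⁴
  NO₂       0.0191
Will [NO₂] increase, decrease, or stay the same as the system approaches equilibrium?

stay the same

Q = [NO₂]² / [N₂O₄] = (0.0191)² / (6.83×10⁻⁴) = 0.534
Q = 0.534 = K; the system is at equilibrium.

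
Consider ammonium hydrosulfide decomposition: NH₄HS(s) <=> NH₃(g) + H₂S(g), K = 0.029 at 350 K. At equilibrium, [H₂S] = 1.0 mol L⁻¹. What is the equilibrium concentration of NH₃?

(NH₄HS is a pure solid — omitted from K.)
At equilibrium, K = [NH₃]·[H₂S] = 0.029.
([NH₃])·(1.0) = 0.029
[NH₃] = 0.0290 = 0.029 mol L⁻¹

[NH₃] = 0.029 mol L⁻¹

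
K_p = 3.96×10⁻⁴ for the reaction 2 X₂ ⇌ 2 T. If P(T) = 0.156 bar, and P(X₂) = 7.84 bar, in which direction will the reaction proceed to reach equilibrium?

at equilibrium

Q_p = P(T)² / P(X₂)² = (0.156)² / (7.84)² = 3.96×10⁻⁴
Q_p = 3.96×10⁻⁴ = K_p, so the system is already at equilibrium.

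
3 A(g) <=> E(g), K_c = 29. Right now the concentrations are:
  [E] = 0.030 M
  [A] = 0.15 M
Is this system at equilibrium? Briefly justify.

no; Q < K, reaction proceeds forward

Q_c = [E] / [A]³ = (0.030) / (0.15)³ = 8.9
Q_c = 8.9 < K_c = 29: net forward reaction.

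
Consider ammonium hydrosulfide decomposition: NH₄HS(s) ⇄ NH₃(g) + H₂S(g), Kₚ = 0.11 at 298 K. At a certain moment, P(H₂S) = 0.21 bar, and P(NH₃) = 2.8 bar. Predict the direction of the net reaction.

(NH₄HS is a pure solid — omitted from Qₚ.)
Qₚ = P(NH₃)·P(H₂S) = (2.8)·(0.21) = 0.59
Qₚ = 0.59 > Kₚ = 0.11, so the reverse reaction proceeds.

reverse (toward reactants)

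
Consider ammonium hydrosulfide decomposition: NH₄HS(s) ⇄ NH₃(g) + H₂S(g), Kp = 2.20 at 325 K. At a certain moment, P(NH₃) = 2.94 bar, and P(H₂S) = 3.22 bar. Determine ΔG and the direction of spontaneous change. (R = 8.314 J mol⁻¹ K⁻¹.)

(NH₄HS is a pure solid — omitted from Qp.)
Qp = P(NH₃)·P(H₂S) = (2.94)·(3.22) = 9.47
ΔG = RT ln(Qp/Kp) = (8.314 J mol⁻¹ K⁻¹)(325 K) × ln(9.47/2.20)
   = (2.702 kJ/mol)(1.460) = 3.94 kJ/mol
ΔG > 0, so the forward reaction is non-spontaneous (proceeds in reverse).

ΔG = 3.94 kJ/mol; the forward reaction is non-spontaneous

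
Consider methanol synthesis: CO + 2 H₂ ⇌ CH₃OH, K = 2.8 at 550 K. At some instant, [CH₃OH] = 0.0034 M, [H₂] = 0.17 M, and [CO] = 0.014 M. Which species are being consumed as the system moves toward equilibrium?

Q = [CH₃OH] / ([CO]·[H₂]²) = (0.0034) / ((0.014)·(0.17)²) = 8.4
Q = 8.4 > K = 2.8: net reverse reaction.

CH₃OH (products)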